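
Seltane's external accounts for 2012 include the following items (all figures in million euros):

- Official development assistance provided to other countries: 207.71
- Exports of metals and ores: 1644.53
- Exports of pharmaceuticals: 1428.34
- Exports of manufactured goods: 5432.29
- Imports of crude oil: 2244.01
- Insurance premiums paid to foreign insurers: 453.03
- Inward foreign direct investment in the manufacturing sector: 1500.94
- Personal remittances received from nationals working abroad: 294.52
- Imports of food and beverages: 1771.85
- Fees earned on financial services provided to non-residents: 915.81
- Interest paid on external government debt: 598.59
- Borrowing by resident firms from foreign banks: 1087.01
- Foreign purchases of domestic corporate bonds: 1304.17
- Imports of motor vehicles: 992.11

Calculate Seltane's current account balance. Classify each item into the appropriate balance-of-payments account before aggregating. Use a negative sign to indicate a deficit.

3448.19

Goods: 1644.53 + 1428.34 - 2244.01 + 5432.29 - 992.11 - 1771.85 = 3497.19
Services: 915.81 - 453.03 = 462.78
Primary income: -598.59
Secondary income: 294.52 - 207.71 = 86.81
Current account = 3497.19 + 462.78 + (-598.59) + 86.81 = 3448.19
(Excluded from the current account — financial account: inward foreign direct investment in the manufacturing sector 1500.94, borrowing by resident firms from foreign banks 1087.01, foreign purchases of domestic corporate bonds 1304.17.)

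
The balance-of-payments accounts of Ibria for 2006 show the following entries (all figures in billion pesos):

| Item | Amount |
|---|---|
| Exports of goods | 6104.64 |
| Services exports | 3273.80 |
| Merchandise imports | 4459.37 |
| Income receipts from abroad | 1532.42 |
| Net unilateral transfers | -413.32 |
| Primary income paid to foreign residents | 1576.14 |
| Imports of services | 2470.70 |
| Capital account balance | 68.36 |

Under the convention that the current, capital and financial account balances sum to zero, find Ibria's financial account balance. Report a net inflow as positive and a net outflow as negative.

-2059.69

Goods balance = 6104.64 - 4459.37 = 1645.27
Services balance = 3273.80 - 2470.70 = 803.10
Trade balance (goods + services) = 1645.27 + 803.10 = 2448.37
Net primary income = 1532.42 - 1576.14 = -43.72
Net secondary income = -413.32
Current account = 2448.37 + (-43.72) + (-413.32) = 1991.33
Financial account = -(1991.33 + 68.36) = -2059.69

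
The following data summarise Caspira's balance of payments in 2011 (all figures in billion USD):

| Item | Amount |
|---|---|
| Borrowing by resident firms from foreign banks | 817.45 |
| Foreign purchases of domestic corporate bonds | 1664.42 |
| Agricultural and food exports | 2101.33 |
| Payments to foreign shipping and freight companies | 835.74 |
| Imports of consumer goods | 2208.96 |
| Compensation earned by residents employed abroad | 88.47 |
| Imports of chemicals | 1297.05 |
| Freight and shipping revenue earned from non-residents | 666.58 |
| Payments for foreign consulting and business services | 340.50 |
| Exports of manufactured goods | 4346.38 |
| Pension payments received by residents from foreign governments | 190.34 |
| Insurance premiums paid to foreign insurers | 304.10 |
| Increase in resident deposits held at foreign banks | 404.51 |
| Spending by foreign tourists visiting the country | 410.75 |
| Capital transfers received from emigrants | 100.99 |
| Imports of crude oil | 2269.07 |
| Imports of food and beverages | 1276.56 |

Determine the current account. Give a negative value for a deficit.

-728.13

Goods: -2269.07 + 4346.38 - 2208.96 - 1297.05 - 1276.56 + 2101.33 = -603.93
Services: 410.75 - 835.74 - 340.50 - 304.10 + 666.58 = -403.01
Primary income: 88.47
Secondary income: 190.34
Current account = (-603.93) + (-403.01) + 88.47 + 190.34 = -728.13
(Excluded from the current account — financial account: borrowing by resident firms from foreign banks 817.45, foreign purchases of domestic corporate bonds 1664.42, increase in resident deposits held at foreign banks 404.51; capital account: capital transfers received from emigrants 100.99.)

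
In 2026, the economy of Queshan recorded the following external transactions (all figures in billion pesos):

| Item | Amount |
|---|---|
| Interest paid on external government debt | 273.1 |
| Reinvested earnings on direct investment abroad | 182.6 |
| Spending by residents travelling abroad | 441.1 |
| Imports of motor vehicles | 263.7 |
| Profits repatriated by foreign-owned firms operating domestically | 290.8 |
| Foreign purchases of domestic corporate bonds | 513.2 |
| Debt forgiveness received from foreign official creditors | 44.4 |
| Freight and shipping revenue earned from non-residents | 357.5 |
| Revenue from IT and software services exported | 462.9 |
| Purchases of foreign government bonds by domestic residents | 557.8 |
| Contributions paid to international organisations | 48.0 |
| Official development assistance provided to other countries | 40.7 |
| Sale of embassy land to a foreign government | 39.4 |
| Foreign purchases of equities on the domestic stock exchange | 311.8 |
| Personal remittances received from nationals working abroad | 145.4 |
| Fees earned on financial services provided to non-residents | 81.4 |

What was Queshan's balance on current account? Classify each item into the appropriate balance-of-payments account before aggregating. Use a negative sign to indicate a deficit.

Goods: -263.7
Services: 462.9 + 357.5 + 81.4 - 441.1 = 460.7
Primary income: -273.1 + 182.6 - 290.8 = -381.3
Secondary income: -40.7 - 48.0 + 145.4 = 56.7
Current account = (-263.7) + 460.7 + (-381.3) + 56.7 = -127.6
(Excluded from the current account — financial account: foreign purchases of domestic corporate bonds 513.2, purchases of foreign government bonds by domestic residents 557.8, foreign purchases of equities on the domestic stock exchange 311.8; capital account: debt forgiveness received from foreign official creditors 44.4, sale of embassy land to a foreign government 39.4.)

-127.6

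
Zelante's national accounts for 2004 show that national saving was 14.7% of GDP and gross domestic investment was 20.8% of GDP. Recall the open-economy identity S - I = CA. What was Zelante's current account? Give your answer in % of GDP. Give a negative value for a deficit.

CA = S - I = 14.7 - 20.8 = -6.1

-6.1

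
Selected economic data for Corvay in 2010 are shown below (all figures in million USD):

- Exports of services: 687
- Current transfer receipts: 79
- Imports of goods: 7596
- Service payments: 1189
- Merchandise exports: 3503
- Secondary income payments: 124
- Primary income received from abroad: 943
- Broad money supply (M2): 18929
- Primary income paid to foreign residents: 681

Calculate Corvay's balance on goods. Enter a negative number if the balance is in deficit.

Goods balance = 3503 - 7596 = -4093

-4093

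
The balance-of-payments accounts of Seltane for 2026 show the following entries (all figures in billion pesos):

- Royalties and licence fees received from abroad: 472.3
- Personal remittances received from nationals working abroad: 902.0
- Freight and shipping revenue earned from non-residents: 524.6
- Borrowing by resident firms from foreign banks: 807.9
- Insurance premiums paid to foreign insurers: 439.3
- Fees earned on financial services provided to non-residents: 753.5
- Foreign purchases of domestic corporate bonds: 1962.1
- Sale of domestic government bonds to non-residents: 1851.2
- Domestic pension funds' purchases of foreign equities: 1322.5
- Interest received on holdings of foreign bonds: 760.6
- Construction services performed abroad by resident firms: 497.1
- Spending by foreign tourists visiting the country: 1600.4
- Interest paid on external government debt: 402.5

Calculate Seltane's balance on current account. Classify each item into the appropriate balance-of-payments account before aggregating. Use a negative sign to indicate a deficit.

Services: 524.6 + 472.3 + 753.5 + 497.1 - 439.3 + 1600.4 = 3408.6
Primary income: -402.5 + 760.6 = 358.1
Secondary income: 902.0
Current account = 3408.6 + 358.1 + 902.0 = 4668.7
(Excluded from the current account — financial account: borrowing by resident firms from foreign banks 807.9, foreign purchases of domestic corporate bonds 1962.1, sale of domestic government bonds to non-residents 1851.2, domestic pension funds' purchases of foreign equities 1322.5.)

4668.7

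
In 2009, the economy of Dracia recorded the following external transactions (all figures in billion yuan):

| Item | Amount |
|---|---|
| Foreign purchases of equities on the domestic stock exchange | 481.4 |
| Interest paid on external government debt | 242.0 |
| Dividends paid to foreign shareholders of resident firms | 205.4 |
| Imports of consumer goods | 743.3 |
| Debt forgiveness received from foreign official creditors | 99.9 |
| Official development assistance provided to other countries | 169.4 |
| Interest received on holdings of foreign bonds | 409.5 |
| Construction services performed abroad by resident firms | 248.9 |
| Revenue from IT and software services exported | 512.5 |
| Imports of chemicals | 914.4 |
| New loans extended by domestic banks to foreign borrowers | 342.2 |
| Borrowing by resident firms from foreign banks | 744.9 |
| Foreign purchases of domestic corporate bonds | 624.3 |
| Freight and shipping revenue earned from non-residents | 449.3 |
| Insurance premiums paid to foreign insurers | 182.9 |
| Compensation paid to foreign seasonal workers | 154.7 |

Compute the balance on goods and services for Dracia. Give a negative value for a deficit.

-629.9

Goods: -914.4 - 743.3 = -1657.7
Services: 449.3 + 248.9 - 182.9 + 512.5 = 1027.8
Trade balance = -1657.7 + 1027.8 = -629.9
(Excluded from the trade balance — financial account: foreign purchases of equities on the domestic stock exchange 481.4, new loans extended by domestic banks to foreign borrowers 342.2, borrowing by resident firms from foreign banks 744.9, foreign purchases of domestic corporate bonds 624.3; primary income: interest paid on external government debt 242.0, dividends paid to foreign shareholders of resident firms 205.4, interest received on holdings of foreign bonds 409.5, compensation paid to foreign seasonal workers 154.7; capital account: debt forgiveness received from foreign official creditors 99.9; secondary income: official development assistance provided to other countries 169.4.)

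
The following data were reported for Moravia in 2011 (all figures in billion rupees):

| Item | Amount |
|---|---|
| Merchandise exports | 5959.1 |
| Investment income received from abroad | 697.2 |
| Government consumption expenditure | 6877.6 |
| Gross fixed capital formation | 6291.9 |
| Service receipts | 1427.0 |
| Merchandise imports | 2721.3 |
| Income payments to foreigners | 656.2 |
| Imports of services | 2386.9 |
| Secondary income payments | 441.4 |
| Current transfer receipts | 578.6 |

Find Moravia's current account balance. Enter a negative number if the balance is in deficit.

Goods balance = 5959.1 - 2721.3 = 3237.8
Services balance = 1427.0 - 2386.9 = -959.9
Trade balance (goods + services) = 3237.8 + (-959.9) = 2277.9
Net primary income = 697.2 - 656.2 = 41.0
Net secondary income = 578.6 - 441.4 = 137.2
Current account = 2277.9 + 41.0 + 137.2 = 2456.1

2456.1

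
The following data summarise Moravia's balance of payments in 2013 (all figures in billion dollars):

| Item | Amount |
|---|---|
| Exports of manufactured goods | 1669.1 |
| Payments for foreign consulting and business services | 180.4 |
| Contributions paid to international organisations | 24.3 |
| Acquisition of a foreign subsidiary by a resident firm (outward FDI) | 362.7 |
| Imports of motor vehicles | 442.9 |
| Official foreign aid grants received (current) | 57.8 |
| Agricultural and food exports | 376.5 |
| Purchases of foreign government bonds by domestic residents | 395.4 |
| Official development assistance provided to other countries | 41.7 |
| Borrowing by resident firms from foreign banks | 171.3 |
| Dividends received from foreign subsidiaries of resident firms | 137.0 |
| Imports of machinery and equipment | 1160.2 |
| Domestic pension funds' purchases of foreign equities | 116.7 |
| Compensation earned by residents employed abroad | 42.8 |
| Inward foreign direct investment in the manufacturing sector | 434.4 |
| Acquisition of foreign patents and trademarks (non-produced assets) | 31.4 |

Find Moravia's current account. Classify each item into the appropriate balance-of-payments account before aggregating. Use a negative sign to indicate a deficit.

433.7

Goods: -442.9 + 1669.1 + 376.5 - 1160.2 = 442.5
Services: -180.4
Primary income: 42.8 + 137.0 = 179.8
Secondary income: -24.3 + 57.8 - 41.7 = -8.2
Current account = 442.5 + (-180.4) + 179.8 + (-8.2) = 433.7
(Excluded from the current account — financial account: acquisition of a foreign subsidiary by a resident firm (outward FDI) 362.7, purchases of foreign government bonds by domestic residents 395.4, borrowing by resident firms from foreign banks 171.3, domestic pension funds' purchases of foreign equities 116.7, inward foreign direct investment in the manufacturing sector 434.4; capital account: acquisition of foreign patents and trademarks (non-produced assets) 31.4.)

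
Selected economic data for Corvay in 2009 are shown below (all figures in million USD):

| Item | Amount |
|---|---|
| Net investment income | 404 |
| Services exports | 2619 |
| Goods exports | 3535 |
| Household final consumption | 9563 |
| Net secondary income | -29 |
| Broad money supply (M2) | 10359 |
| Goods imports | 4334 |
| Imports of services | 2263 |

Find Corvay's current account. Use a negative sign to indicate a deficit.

Goods balance = 3535 - 4334 = -799
Services balance = 2619 - 2263 = 356
Trade balance (goods + services) = -799 + 356 = -443
Net primary income = 404
Net secondary income = -29
Current account = -443 + 404 + (-29) = -68

-68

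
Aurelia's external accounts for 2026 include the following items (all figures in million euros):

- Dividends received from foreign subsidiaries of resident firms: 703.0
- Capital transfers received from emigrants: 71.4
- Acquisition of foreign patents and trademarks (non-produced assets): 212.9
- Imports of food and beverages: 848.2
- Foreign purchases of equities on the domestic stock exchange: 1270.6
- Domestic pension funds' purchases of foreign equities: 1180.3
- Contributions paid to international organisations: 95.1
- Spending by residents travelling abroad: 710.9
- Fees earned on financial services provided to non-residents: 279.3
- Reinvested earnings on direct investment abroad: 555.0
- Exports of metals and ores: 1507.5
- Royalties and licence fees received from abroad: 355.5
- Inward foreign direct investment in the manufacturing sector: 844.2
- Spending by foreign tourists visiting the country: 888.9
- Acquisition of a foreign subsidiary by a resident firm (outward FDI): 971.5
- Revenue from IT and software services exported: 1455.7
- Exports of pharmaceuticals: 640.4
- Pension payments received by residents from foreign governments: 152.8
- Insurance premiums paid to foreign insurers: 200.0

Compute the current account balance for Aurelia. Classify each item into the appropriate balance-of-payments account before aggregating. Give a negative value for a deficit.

4683.9

Goods: 640.4 + 1507.5 - 848.2 = 1299.7
Services: 888.9 - 200.0 + 279.3 + 355.5 - 710.9 + 1455.7 = 2068.5
Primary income: 703.0 + 555.0 = 1258.0
Secondary income: 152.8 - 95.1 = 57.7
Current account = 1299.7 + 2068.5 + 1258.0 + 57.7 = 4683.9
(Excluded from the current account — capital account: capital transfers received from emigrants 71.4, acquisition of foreign patents and trademarks (non-produced assets) 212.9; financial account: foreign purchases of equities on the domestic stock exchange 1270.6, domestic pension funds' purchases of foreign equities 1180.3, inward foreign direct investment in the manufacturing sector 844.2, acquisition of a foreign subsidiary by a resident firm (outward FDI) 971.5.)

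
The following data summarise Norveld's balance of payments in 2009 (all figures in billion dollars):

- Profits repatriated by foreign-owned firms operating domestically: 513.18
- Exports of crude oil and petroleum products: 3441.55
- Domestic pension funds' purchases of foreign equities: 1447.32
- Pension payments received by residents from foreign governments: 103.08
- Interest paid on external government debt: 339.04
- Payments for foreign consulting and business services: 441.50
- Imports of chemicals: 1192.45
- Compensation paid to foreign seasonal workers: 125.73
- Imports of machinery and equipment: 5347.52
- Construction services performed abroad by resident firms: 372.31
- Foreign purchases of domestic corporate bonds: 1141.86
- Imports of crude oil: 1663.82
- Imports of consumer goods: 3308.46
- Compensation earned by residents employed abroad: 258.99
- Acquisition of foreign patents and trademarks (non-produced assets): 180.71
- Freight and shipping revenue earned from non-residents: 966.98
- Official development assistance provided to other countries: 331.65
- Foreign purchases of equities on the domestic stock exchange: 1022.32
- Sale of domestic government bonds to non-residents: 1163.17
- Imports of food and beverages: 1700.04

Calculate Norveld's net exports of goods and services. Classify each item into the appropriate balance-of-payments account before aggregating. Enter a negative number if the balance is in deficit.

Goods: -1192.45 - 1700.04 + 3441.55 - 1663.82 - 5347.52 - 3308.46 = -9770.74
Services: 372.31 + 966.98 - 441.50 = 897.79
Trade balance = -9770.74 + 897.79 = -8872.95
(Excluded from the trade balance — primary income: profits repatriated by foreign-owned firms operating domestically 513.18, interest paid on external government debt 339.04, compensation paid to foreign seasonal workers 125.73, compensation earned by residents employed abroad 258.99; financial account: domestic pension funds' purchases of foreign equities 1447.32, foreign purchases of domestic corporate bonds 1141.86, foreign purchases of equities on the domestic stock exchange 1022.32, sale of domestic government bonds to non-residents 1163.17; secondary income: pension payments received by residents from foreign governments 103.08, official development assistance provided to other countries 331.65; capital account: acquisition of foreign patents and trademarks (non-produced assets) 180.71.)

-8872.95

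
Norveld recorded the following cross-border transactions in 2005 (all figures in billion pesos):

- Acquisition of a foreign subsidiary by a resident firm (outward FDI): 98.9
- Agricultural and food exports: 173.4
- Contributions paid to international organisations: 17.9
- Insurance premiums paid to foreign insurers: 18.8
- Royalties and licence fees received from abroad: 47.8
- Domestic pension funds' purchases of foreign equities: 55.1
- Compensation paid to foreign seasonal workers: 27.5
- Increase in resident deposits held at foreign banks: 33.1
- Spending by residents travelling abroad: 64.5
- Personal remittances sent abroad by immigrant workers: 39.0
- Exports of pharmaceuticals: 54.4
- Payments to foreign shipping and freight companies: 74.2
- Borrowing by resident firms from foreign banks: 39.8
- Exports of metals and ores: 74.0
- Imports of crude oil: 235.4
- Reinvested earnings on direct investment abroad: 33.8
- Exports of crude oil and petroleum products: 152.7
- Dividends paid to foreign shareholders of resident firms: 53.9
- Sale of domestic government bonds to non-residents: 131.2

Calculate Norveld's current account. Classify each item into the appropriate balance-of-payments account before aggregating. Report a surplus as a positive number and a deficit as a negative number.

Goods: 54.4 + 173.4 + 74.0 - 235.4 + 152.7 = 219.1
Services: -64.5 + 47.8 - 74.2 - 18.8 = -109.7
Primary income: 33.8 - 27.5 - 53.9 = -47.6
Secondary income: -39.0 - 17.9 = -56.9
Current account = 219.1 + (-109.7) + (-47.6) + (-56.9) = 4.9
(Excluded from the current account — financial account: acquisition of a foreign subsidiary by a resident firm (outward FDI) 98.9, domestic pension funds' purchases of foreign equities 55.1, increase in resident deposits held at foreign banks 33.1, borrowing by resident firms from foreign banks 39.8, sale of domestic government bonds to non-residents 131.2.)

4.9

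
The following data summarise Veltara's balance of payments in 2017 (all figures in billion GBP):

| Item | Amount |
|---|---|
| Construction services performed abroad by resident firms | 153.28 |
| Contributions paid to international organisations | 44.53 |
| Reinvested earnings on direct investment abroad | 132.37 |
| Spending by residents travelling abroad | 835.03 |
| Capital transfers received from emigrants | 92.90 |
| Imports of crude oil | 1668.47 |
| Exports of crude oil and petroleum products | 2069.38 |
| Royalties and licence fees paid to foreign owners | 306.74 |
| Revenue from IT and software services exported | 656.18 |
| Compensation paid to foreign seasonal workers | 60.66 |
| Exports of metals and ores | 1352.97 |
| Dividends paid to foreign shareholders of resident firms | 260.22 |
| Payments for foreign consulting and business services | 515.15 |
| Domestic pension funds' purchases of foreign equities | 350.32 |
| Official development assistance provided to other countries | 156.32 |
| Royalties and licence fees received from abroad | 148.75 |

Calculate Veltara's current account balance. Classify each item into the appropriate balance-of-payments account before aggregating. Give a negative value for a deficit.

Goods: -1668.47 + 2069.38 + 1352.97 = 1753.88
Services: -515.15 - 306.74 + 656.18 + 148.75 + 153.28 - 835.03 = -698.71
Primary income: -260.22 + 132.37 - 60.66 = -188.51
Secondary income: -156.32 - 44.53 = -200.85
Current account = 1753.88 + (-698.71) + (-188.51) + (-200.85) = 665.81
(Excluded from the current account — capital account: capital transfers received from emigrants 92.90; financial account: domestic pension funds' purchases of foreign equities 350.32.)

665.81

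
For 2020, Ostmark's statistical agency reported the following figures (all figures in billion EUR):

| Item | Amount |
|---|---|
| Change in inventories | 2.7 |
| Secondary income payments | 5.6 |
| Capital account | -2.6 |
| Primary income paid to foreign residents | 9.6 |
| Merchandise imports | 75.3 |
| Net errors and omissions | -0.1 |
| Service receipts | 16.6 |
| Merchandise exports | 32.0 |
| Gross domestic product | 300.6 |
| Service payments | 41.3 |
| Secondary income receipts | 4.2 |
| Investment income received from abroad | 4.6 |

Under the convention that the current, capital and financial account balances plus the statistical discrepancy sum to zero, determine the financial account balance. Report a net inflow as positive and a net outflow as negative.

Goods balance = 32.0 - 75.3 = -43.3
Services balance = 16.6 - 41.3 = -24.7
Trade balance (goods + services) = -43.3 + (-24.7) = -68.0
Net primary income = 4.6 - 9.6 = -5.0
Net secondary income = 4.2 - 5.6 = -1.4
Current account = -68.0 + (-5.0) + (-1.4) = -74.4
Financial account = -(-74.4 + (-2.6) + (-0.1)) = 77.1

77.1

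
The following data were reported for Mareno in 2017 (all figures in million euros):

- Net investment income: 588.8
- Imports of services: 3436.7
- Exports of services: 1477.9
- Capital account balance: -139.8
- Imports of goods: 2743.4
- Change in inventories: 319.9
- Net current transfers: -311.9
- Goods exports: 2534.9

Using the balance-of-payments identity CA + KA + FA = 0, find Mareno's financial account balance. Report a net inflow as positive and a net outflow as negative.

Goods balance = 2534.9 - 2743.4 = -208.5
Services balance = 1477.9 - 3436.7 = -1958.8
Trade balance (goods + services) = -208.5 + (-1958.8) = -2167.3
Net primary income = 588.8
Net secondary income = -311.9
Current account = -2167.3 + 588.8 + (-311.9) = -1890.4
Financial account = -(-1890.4 + (-139.8)) = 2030.2

2030.2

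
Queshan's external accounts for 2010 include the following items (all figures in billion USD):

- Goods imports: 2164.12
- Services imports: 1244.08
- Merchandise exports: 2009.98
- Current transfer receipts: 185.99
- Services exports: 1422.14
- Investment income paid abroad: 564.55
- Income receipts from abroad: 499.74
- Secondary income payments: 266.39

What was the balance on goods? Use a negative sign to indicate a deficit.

Goods balance = 2009.98 - 2164.12 = -154.14

-154.14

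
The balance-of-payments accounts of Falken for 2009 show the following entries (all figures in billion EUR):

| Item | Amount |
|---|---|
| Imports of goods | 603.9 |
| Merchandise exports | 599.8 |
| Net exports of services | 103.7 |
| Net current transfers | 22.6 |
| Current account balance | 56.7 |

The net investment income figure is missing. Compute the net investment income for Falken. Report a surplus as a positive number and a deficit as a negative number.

Current account = goods balance + services balance + net primary income + net secondary income
Sum of the known components = 122.2
Net investment income = CA - (known components) = 56.7 - 122.2 = -65.5

-65.5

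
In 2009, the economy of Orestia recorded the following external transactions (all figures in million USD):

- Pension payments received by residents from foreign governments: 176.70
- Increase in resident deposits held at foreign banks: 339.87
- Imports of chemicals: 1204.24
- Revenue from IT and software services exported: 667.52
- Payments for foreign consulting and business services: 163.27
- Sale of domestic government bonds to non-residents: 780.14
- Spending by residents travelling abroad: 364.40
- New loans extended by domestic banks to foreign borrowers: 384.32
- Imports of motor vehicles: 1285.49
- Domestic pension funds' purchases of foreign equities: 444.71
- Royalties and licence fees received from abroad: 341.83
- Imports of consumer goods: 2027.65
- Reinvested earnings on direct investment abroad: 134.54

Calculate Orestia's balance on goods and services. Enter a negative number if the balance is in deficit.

Goods: -1204.24 - 1285.49 - 2027.65 = -4517.38
Services: 667.52 + 341.83 - 364.40 - 163.27 = 481.68
Trade balance = -4517.38 + 481.68 = -4035.70
(Excluded from the trade balance — secondary income: pension payments received by residents from foreign governments 176.70; financial account: increase in resident deposits held at foreign banks 339.87, sale of domestic government bonds to non-residents 780.14, new loans extended by domestic banks to foreign borrowers 384.32, domestic pension funds' purchases of foreign equities 444.71; primary income: reinvested earnings on direct investment abroad 134.54.)

-4035.70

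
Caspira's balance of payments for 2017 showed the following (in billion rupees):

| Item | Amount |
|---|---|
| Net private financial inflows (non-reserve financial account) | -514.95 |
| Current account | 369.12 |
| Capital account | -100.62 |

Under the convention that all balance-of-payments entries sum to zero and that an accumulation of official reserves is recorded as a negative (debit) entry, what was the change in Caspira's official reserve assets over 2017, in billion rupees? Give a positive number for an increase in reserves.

-246.45

Official reserve transactions balance = -(369.12 + (-100.62) + (-514.95)) = 246.45
An accumulation of reserves is recorded as a debit (negative entry), so the change in the stock of reserves is the negative of that balance.
Change in official reserves = -(246.45) = -246.45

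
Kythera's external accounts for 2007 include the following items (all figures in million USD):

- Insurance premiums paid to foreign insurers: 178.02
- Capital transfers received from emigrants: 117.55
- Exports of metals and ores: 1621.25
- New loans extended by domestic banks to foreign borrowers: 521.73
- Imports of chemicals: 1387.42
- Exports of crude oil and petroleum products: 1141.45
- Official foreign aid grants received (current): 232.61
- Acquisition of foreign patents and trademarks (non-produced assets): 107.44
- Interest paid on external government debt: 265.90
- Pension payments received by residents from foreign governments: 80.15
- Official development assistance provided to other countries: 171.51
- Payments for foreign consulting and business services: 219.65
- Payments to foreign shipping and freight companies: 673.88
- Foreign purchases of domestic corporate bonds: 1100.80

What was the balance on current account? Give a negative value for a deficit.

Goods: -1387.42 + 1621.25 + 1141.45 = 1375.28
Services: -219.65 - 178.02 - 673.88 = -1071.55
Primary income: -265.90
Secondary income: -171.51 + 80.15 + 232.61 = 141.25
Current account = 1375.28 + (-1071.55) + (-265.90) + 141.25 = 179.08
(Excluded from the current account — capital account: capital transfers received from emigrants 117.55, acquisition of foreign patents and trademarks (non-produced assets) 107.44; financial account: new loans extended by domestic banks to foreign borrowers 521.73, foreign purchases of domestic corporate bonds 1100.80.)

179.08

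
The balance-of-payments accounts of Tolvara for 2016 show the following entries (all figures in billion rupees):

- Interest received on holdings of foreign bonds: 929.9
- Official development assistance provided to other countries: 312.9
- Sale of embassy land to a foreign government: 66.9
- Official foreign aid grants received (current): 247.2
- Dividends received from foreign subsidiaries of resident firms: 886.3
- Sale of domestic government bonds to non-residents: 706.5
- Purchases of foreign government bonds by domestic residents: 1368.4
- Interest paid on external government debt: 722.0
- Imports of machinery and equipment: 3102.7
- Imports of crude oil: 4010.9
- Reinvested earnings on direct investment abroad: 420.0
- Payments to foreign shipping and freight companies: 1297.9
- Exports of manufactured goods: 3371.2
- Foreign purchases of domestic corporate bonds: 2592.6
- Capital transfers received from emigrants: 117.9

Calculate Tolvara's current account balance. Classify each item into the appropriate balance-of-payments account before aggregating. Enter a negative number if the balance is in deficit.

Goods: -4010.9 + 3371.2 - 3102.7 = -3742.4
Services: -1297.9
Primary income: 886.3 + 929.9 - 722.0 + 420.0 = 1514.2
Secondary income: -312.9 + 247.2 = -65.7
Current account = (-3742.4) + (-1297.9) + 1514.2 + (-65.7) = -3591.8
(Excluded from the current account — capital account: sale of embassy land to a foreign government 66.9, capital transfers received from emigrants 117.9; financial account: sale of domestic government bonds to non-residents 706.5, purchases of foreign government bonds by domestic residents 1368.4, foreign purchases of domestic corporate bonds 2592.6.)

-3591.8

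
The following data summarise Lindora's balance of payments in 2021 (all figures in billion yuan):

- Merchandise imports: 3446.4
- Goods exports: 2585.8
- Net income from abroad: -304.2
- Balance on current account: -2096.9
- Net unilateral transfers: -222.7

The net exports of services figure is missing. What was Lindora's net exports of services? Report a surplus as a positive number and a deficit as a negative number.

-709.4

Current account = goods balance + services balance + net primary income + net secondary income
Sum of the known components = -1387.5
Net exports of services = CA - (known components) = -2096.9 - (-1387.5) = -709.4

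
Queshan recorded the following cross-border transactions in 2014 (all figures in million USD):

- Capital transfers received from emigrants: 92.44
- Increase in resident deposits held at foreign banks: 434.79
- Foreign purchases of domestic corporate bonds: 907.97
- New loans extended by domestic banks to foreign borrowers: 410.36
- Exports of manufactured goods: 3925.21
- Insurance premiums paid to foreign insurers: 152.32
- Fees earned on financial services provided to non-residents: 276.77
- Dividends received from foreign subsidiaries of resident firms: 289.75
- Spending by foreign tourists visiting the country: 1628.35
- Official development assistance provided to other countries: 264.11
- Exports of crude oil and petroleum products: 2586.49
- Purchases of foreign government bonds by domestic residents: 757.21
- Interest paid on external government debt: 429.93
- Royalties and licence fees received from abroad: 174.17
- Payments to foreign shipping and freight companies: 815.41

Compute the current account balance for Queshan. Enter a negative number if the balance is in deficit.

7218.97

Goods: 2586.49 + 3925.21 = 6511.70
Services: 174.17 + 1628.35 - 815.41 + 276.77 - 152.32 = 1111.56
Primary income: 289.75 - 429.93 = -140.18
Secondary income: -264.11
Current account = 6511.70 + 1111.56 + (-140.18) + (-264.11) = 7218.97
(Excluded from the current account — capital account: capital transfers received from emigrants 92.44; financial account: increase in resident deposits held at foreign banks 434.79, foreign purchases of domestic corporate bonds 907.97, new loans extended by domestic banks to foreign borrowers 410.36, purchases of foreign government bonds by domestic residents 757.21.)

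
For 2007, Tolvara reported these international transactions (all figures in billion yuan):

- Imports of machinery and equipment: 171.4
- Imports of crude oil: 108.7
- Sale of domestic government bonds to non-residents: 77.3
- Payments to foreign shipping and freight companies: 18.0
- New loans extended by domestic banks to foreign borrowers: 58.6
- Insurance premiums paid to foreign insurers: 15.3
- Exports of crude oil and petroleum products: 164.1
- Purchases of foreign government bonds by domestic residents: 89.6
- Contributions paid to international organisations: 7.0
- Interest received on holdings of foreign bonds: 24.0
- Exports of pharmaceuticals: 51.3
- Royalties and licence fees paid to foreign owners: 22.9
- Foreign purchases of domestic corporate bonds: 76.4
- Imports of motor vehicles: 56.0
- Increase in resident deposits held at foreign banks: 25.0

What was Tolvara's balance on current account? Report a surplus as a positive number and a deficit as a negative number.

Goods: 164.1 - 56.0 - 108.7 - 171.4 + 51.3 = -120.7
Services: -18.0 - 15.3 - 22.9 = -56.2
Primary income: 24.0
Secondary income: -7.0
Current account = (-120.7) + (-56.2) + 24.0 + (-7.0) = -159.9
(Excluded from the current account — financial account: sale of domestic government bonds to non-residents 77.3, new loans extended by domestic banks to foreign borrowers 58.6, purchases of foreign government bonds by domestic residents 89.6, foreign purchases of domestic corporate bonds 76.4, increase in resident deposits held at foreign banks 25.0.)

-159.9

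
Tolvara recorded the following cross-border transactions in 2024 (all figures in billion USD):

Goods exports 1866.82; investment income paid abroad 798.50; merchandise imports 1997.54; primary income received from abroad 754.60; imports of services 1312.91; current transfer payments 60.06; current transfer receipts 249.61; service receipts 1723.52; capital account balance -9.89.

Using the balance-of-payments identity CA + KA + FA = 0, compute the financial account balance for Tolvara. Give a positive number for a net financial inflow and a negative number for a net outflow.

-415.65

Goods balance = 1866.82 - 1997.54 = -130.72
Services balance = 1723.52 - 1312.91 = 410.61
Trade balance (goods + services) = -130.72 + 410.61 = 279.89
Net primary income = 754.60 - 798.50 = -43.90
Net secondary income = 249.61 - 60.06 = 189.55
Current account = 279.89 + (-43.90) + 189.55 = 425.54
Financial account = -(425.54 + (-9.89)) = -415.65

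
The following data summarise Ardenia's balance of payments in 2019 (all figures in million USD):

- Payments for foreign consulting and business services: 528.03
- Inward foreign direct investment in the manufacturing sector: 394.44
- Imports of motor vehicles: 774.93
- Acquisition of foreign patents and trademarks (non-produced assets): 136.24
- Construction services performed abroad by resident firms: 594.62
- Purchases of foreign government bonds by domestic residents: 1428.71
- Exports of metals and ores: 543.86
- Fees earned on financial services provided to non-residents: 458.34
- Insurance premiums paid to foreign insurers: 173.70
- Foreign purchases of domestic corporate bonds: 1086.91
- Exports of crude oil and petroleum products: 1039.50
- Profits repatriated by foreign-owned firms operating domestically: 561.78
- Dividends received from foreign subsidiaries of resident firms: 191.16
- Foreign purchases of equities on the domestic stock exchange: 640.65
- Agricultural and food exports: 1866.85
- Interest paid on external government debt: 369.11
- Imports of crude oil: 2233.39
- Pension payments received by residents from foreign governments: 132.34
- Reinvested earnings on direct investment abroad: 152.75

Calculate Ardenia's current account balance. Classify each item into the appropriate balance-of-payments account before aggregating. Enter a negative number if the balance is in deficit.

338.48

Goods: -2233.39 + 543.86 - 774.93 + 1039.50 + 1866.85 = 441.89
Services: -173.70 + 594.62 - 528.03 + 458.34 = 351.23
Primary income: 191.16 + 152.75 - 369.11 - 561.78 = -586.98
Secondary income: 132.34
Current account = 441.89 + 351.23 + (-586.98) + 132.34 = 338.48
(Excluded from the current account — financial account: inward foreign direct investment in the manufacturing sector 394.44, purchases of foreign government bonds by domestic residents 1428.71, foreign purchases of domestic corporate bonds 1086.91, foreign purchases of equities on the domestic stock exchange 640.65; capital account: acquisition of foreign patents and trademarks (non-produced assets) 136.24.)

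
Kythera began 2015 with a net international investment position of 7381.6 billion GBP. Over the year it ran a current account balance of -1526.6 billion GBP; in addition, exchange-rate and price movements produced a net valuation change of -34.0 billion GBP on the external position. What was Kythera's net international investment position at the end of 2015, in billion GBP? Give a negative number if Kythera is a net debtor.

Change in NIIP = current account + net valuation change = -1526.6 + (-34.0) = -1560.6
End-of-year NIIP = 7381.6 + (-1560.6) = 5821.0

5821.0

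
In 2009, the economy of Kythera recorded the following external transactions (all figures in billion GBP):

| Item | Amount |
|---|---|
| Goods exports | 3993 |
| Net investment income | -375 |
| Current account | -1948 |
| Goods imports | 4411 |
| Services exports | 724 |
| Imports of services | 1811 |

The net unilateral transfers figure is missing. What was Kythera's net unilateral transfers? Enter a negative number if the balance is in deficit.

-68

Current account = goods balance + services balance + net primary income + net secondary income
Sum of the known components = -1880
Net unilateral transfers = CA - (known components) = -1948 - (-1880) = -68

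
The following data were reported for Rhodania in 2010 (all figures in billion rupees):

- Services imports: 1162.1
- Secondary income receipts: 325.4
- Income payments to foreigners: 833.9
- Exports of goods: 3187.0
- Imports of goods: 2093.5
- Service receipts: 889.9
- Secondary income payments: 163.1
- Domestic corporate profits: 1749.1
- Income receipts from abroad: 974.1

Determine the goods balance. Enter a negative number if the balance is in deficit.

Goods balance = 3187.0 - 2093.5 = 1093.5

1093.5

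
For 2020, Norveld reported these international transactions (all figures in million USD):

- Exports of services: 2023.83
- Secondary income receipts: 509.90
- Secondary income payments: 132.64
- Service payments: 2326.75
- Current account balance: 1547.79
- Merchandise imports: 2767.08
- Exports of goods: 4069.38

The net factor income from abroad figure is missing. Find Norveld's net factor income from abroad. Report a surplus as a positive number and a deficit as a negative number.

Current account = goods balance + services balance + net primary income + net secondary income
Sum of the known components = 1376.64
Net factor income from abroad = CA - (known components) = 1547.79 - 1376.64 = 171.15

171.15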